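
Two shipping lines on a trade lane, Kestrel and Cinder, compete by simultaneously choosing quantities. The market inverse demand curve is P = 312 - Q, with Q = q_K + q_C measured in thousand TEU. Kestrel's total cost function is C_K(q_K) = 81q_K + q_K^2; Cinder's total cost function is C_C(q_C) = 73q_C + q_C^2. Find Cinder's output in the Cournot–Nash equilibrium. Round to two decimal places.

Kestrel's profit: π_K = (312 - Q)q_K - (81q_K + q_K²). Setting ∂π_K/∂q_K = 0: 231 - 4q_K - (q_C) = 0.
Cinder's profit: π_C = (312 - Q)q_C - (73q_C + q_C²). Setting ∂π_C/∂q_C = 0: 239 - 4q_C - (q_K) = 0.
Best responses: q_K = (231 - q_C)/4, q_C = (239 - q_K)/4.
Substituting one into the other gives q_K = 137/3 and q_C = 145/3.

48.33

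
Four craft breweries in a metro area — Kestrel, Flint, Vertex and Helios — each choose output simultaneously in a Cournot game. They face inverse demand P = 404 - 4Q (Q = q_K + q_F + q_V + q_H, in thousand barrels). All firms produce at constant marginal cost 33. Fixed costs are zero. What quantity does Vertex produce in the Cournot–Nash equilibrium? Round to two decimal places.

18.55

A representative firm's profit is π_i = q_i(404 - 4Q) - 33q_i.
Setting ∂π_i/∂q_i = 0 with rivals' quantities fixed: 371 - 8q_i - 4·Σ_{j≠i} q_j = 0.
By symmetry each firm produces the same amount; substituting Σ_{j≠i} q_j = 3q_i yields q_i = 371/20.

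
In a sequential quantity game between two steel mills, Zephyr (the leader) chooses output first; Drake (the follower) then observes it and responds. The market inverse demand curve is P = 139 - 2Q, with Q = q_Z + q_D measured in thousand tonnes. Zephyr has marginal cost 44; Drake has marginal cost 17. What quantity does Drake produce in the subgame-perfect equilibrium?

The follower Drake best-responds to any q_Z: π_D = (139 - 2Q)q_D - 17q_D.
Follower FOC: 122 - 2q_Z - 4q_D = 0, so q_D(q_Z) = (122 - 2q_Z)/4.
The leader anticipates this reaction. Substituting into P = 139 - 2Q gives P = 78 - q_Z, so π_Z = (78 - q_Z)q_Z - 44q_Z.
Maximising: ∂π_Z/∂q_Z = 34 - 2q_Z = 0, giving q_Z = 17.
Then q_D = (122 - 2·17)/4 = 22.

22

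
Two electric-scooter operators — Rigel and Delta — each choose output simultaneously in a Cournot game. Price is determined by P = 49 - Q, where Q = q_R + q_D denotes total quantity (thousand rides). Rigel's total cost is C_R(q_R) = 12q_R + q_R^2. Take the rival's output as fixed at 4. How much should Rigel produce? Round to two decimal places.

8.25

With the rival's output fixed at 4, Rigel's profit is π_R = (49 - 4 - q_R)q_R - (12q_R + q_R²) = (45 - q_R)q_R - (12q_R + q_R²).
∂π_R/∂q_R = 33 - 4q_R = 0, so q_R = 33/4.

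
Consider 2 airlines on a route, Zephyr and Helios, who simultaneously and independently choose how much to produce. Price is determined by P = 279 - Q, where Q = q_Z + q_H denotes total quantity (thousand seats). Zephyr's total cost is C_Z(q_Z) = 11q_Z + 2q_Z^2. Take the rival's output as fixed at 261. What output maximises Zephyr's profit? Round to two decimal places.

With the rival's output fixed at 261, Zephyr's profit is π_Z = (279 - 261 - q_Z)q_Z - (11q_Z + 2q_Z²) = (18 - q_Z)q_Z - (11q_Z + 2q_Z²).
∂π_Z/∂q_Z = 7 - 6q_Z = 0, so q_Z = 7/6.

1.17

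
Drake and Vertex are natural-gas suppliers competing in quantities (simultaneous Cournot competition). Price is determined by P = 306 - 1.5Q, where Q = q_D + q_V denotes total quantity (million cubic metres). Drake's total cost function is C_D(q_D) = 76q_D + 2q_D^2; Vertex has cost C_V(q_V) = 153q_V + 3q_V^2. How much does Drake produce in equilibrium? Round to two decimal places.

Drake's profit: π_D = (306 - 1.5Q)q_D - (76q_D + 2q_D²). Setting ∂π_D/∂q_D = 0: 230 - 7q_D - (3/2)(q_V) = 0.
Vertex's first-order condition: 153 - 9q_V - (3/2)(q_D) = 0.
Rearranging gives the reaction functions q_D = (230 - (3/2)q_V)/7 and q_V = (153 - (3/2)q_D)/9.
Substituting one into the other gives q_D = 818/27 and q_V = 968/81.

30.30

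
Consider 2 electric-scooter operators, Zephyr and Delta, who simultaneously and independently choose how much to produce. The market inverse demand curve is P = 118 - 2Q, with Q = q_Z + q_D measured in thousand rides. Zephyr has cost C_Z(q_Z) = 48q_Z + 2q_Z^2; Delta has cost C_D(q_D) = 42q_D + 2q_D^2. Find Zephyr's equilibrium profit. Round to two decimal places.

184.96

Zephyr's profit: π_Z = (118 - 2Q)q_Z - (48q_Z + 2q_Z²). Setting ∂π_Z/∂q_Z = 0: 70 - 8q_Z - 2(q_D) = 0.
Delta's profit: π_D = (118 - 2Q)q_D - (42q_D + 2q_D²). Setting ∂π_D/∂q_D = 0: 76 - 8q_D - 2(q_Z) = 0.
So q_Z = (70 - 2q_D)/8 and q_D = (76 - 2q_Z)/8.
Solving the pair: q_Z = 34/5, q_D = 39/5.
Price P = 118 - 2·(73/5) = 444/5.
Zephyr's profit: (444/5)·(34/5) - 48·(34/5) - 2(34/5)² = 184.9600.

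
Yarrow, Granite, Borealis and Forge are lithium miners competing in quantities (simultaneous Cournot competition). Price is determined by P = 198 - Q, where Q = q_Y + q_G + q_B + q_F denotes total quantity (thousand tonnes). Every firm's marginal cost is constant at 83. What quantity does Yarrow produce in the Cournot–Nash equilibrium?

Each firm earns π_i = (198 - Q)q_i - 83q_i.
Setting ∂π_i/∂q_i = 0 with rivals' quantities fixed: 115 - 2q_i - Σ_{j≠i} q_j = 0.
With identical firms every q_j equals q_i, so Σ_{j≠i} q_j = 3q_i and 115 = 5q_i, giving q_i = 23.

23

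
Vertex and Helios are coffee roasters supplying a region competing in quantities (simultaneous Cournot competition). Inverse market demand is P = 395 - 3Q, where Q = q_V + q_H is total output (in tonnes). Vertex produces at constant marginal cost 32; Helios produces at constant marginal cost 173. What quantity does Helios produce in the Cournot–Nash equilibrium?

9

Vertex's profit: π_V = (395 - 3Q)q_V - (32q_V). Setting ∂π_V/∂q_V = 0: 363 - 6q_V - 3(q_H) = 0.
Helios's first-order condition: 222 - 6q_H - 3(q_V) = 0.
So q_V = (363 - 3q_H)/6 and q_H = (222 - 3q_V)/6.
Substituting one into the other gives q_V = 56 and q_H = 9.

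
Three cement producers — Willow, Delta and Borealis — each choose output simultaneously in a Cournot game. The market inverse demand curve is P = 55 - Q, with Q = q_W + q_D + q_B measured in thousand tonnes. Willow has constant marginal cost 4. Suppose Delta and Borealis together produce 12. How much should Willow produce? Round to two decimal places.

With rivals' combined output fixed at 12, Willow's profit is π_W = (55 - 12 - q_W)q_W - (4q_W) = (43 - q_W)q_W - (4q_W).
∂π_W/∂q_W = 39 - 2q_W = 0, so q_W = 39/2.

19.50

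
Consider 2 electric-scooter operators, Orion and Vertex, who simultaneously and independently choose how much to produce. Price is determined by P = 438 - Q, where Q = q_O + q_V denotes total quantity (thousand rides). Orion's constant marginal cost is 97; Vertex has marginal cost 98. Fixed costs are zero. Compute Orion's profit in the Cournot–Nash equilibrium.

12996

Orion's profit: π_O = (438 - Q)q_O - (97q_O). Setting ∂π_O/∂q_O = 0: 341 - 2q_O - (q_V) = 0.
Vertex's profit: π_V = (438 - Q)q_V - (98q_V). Setting ∂π_V/∂q_V = 0: 340 - 2q_V - (q_O) = 0.
Best responses: q_O = (341 - q_V)/2, q_V = (340 - q_O)/2.
Substituting one into the other gives q_O = 114 and q_V = 113.
Price P = 438 - 227 = 211.
Orion's profit: (211 - 97)·114 = 12996.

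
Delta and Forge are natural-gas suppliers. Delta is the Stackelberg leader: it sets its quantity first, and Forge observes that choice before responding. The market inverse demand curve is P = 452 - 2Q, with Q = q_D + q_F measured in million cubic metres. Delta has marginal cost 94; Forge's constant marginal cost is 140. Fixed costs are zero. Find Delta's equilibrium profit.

Solve by backward induction. Given q_D, the follower Forge maximises π_F = (452 - 2q_D - 2q_F)q_F - 140q_F.
Follower FOC: 312 - 2q_D - 4q_F = 0, so q_F(q_D) = (312 - 2q_D)/4.
Delta substitutes q_F(q_D) into its own profit: π_D = q_D(452 - 2q_D - (312 - 2q_D)/2) - 94q_D = (296 - q_D)q_D - 94q_D.
Maximising: ∂π_D/∂q_D = 202 - 2q_D = 0, giving q_D = 101.
Then q_F = (312 - 2·101)/4 = 55/2.
Price P = 452 - 2·(257/2) = 195.
Delta's profit: (195 - 94)·101 = 10201.

10201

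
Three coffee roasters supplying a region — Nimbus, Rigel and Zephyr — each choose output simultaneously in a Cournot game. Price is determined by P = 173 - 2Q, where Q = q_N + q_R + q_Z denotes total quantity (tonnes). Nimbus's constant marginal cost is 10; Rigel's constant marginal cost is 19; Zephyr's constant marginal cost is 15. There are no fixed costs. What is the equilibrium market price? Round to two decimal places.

54.25

Nimbus's profit: π_N = (173 - 2Q)q_N - (10q_N). Setting ∂π_N/∂q_N = 0: 163 - 4q_N - 2(q_R + q_Z) = 0.
Rigel's profit: π_R = (173 - 2Q)q_R - (19q_R). Setting ∂π_R/∂q_R = 0: 154 - 4q_R - 2(q_N + q_Z) = 0.
Zephyr's first-order condition: 158 - 4q_Z - 2(q_N + q_R) = 0.
Adding the 3 first-order conditions: 475 − 8Q = 0, so Q = 475/8.
Back-substituting: q_N = (163 − 475/4)/2 = 177/8, q_R = (154 − 475/4)/2 = 141/8, q_Z = (158 − 475/4)/2 = 157/8.
Total output Q = 475/8, so price P = 173 - 2·(475/8) = 217/4.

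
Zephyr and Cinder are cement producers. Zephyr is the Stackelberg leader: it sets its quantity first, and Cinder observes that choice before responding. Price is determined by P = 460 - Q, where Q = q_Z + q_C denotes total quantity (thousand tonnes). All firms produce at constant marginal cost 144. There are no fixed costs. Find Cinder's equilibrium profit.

The follower Cinder best-responds to any q_Z: π_C = (460 - Q)q_C - 144q_C.
Follower FOC: 316 - q_Z - 2q_C = 0, so q_C(q_Z) = (316 - q_Z)/2.
The leader anticipates this reaction. Substituting into P = 460 - Q gives P = 302 - (1/2)q_Z, so π_Z = (302 - (1/2)q_Z)q_Z - 144q_Z.
The leader's first-order condition 158 - q_Z = 0 yields q_Z = 158.
Then q_C = (316 - 158)/2 = 79.
Price P = 460 - 237 = 223.
Cinder's profit: (223 - 144)·79 = 6241.

6241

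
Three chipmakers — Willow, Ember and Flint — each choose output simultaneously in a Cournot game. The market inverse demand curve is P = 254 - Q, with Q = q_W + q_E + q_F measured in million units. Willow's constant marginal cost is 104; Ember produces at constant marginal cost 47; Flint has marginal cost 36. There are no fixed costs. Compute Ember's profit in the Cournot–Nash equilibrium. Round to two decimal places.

Willow's profit: π_W = (254 - Q)q_W - (104q_W). Setting ∂π_W/∂q_W = 0: 150 - 2q_W - (q_E + q_F) = 0.
Ember's profit: π_E = (254 - Q)q_E - (47q_E). Setting ∂π_E/∂q_E = 0: 207 - 2q_E - (q_W + q_F) = 0.
Flint's profit: π_F = (254 - Q)q_F - (36q_F). Setting ∂π_F/∂q_F = 0: 218 - 2q_F - (q_W + q_E) = 0.
Adding the 3 first-order conditions: 575 − 4Q = 0, so Q = 575/4.
Back-substituting: q_W = (150 − 575/4) = 25/4, q_E = (207 − 575/4) = 253/4, q_F = (218 − 575/4) = 297/4.
Price P = 254 - 575/4 = 441/4.
Ember's profit: (441/4 - 47)·(253/4) = 4000.5625.

4000.56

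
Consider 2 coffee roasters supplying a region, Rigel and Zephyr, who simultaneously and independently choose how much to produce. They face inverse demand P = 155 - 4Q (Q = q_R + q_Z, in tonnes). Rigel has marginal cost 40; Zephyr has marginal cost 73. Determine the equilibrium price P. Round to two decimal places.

89.33

Rigel's profit: π_R = (155 - 4Q)q_R - (40q_R). Setting ∂π_R/∂q_R = 0: 115 - 8q_R - 4(q_Z) = 0.
Zephyr's first-order condition: 82 - 8q_Z - 4(q_R) = 0.
Rearranging gives the reaction functions q_R = (115 - 4q_Z)/8 and q_Z = (82 - 4q_R)/8.
Solving the pair: q_R = 37/3, q_Z = 49/12.
Total output Q = 197/12, so price P = 155 - 4·(197/12) = 268/3.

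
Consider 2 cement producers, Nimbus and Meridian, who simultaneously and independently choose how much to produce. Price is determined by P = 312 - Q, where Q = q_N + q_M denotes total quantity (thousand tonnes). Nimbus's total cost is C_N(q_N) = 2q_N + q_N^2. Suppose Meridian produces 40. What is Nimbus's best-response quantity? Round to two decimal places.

67.50

With the rival's output fixed at 40, Nimbus's profit is π_N = (312 - 40 - q_N)q_N - (2q_N + q_N²) = (272 - q_N)q_N - (2q_N + q_N²).
∂π_N/∂q_N = 270 - 4q_N = 0, so q_N = 135/2.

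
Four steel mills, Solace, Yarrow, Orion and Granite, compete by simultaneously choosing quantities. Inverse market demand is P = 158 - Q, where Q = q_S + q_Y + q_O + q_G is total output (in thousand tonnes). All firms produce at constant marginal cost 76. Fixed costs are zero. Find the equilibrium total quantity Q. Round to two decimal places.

65.60

A representative firm's profit is π_i = q_i(158 - Q) - 76q_i.
First-order condition (treating rivals' output as given): 82 - 2q_i - Σ_{j≠i} q_j = 0.
With identical firms every q_j equals q_i, so Σ_{j≠i} q_j = 3q_i and 82 = 5q_i, giving q_i = 82/5.
Total output Q = 82/5 + 82/5 + 82/5 + 82/5 = 328/5.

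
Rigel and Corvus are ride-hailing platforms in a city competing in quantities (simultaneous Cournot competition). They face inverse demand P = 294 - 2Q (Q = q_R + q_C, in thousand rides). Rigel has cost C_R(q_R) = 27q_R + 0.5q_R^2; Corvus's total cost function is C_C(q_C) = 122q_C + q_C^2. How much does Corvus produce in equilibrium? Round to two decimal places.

12.54

Rigel's profit: π_R = (294 - 2Q)q_R - (27q_R + (1/2)q_R²). Setting ∂π_R/∂q_R = 0: 267 - 5q_R - 2(q_C) = 0.
Corvus's profit: π_C = (294 - 2Q)q_C - (122q_C + q_C²). Setting ∂π_C/∂q_C = 0: 172 - 6q_C - 2(q_R) = 0.
Best responses: q_R = (267 - 2q_C)/5, q_C = (172 - 2q_R)/6.
Solving the pair: q_R = 629/13, q_C = 163/13.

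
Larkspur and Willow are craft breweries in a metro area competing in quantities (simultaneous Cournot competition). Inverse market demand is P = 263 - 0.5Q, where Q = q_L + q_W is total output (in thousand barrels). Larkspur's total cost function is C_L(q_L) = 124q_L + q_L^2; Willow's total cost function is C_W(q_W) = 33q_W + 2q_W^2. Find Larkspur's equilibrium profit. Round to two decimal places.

2319.33

Larkspur's profit: π_L = (263 - 0.5Q)q_L - (124q_L + q_L²). Setting ∂π_L/∂q_L = 0: 139 - 3q_L - (1/2)(q_W) = 0.
Willow's first-order condition: 230 - 5q_W - (1/2)(q_L) = 0.
Best responses: q_L = (139 - (1/2)q_W)/3, q_W = (230 - (1/2)q_L)/5.
Substituting one into the other gives q_L = 39.3220 and q_W = 42.0678.
Price P = 263 - (1/2)·81.3898 = 222.3051.
Larkspur's profit: 222.3051·39.3220 - 124·39.3220 - 39.3220² = 2319.3335.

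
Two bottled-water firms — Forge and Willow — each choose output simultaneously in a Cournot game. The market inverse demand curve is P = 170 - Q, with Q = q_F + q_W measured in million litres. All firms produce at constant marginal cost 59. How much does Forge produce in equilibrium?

Each firm earns π_i = (170 - Q)q_i - 59q_i.
First-order condition (treating rivals' output as given): 111 - 2q_i - q_j = 0.
By symmetry each firm produces the same amount; substituting q_j = q_i yields q_i = 111/3 = 37.

37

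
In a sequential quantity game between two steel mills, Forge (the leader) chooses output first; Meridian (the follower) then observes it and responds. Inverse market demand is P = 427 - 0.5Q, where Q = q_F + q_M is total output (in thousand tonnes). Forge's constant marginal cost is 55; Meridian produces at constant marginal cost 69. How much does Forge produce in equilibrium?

The follower Meridian best-responds to any q_F: π_M = (427 - 0.5Q)q_M - 69q_M.
∂π_M/∂q_M = 358 - (1/2)q_F - q_M = 0 gives the reaction function q_M = (358 - (1/2)q_F).
Forge substitutes q_M(q_F) into its own profit: π_F = q_F(427 - (1/2)q_F - (358 - (1/2)q_F)/2) - 55q_F = (248 - (1/4)q_F)q_F - 55q_F.
Leader FOC: 193 - (1/2)q_F = 0, so q_F = 386.
Then q_M = (358 - (1/2)·386) = 165.

386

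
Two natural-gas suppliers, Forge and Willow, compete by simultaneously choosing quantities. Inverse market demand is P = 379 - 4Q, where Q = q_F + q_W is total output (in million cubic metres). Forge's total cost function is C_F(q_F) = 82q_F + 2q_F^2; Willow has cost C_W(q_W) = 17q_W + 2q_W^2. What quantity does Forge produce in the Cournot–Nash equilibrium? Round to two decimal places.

Forge's profit: π_F = (379 - 4Q)q_F - (82q_F + 2q_F²). Setting ∂π_F/∂q_F = 0: 297 - 12q_F - 4(q_W) = 0.
Willow's first-order condition: 362 - 12q_W - 4(q_F) = 0.
Rearranging gives the reaction functions q_F = (297 - 4q_W)/12 and q_W = (362 - 4q_F)/12.
Substituting one into the other gives q_F = 529/32 and q_W = 789/32.

16.53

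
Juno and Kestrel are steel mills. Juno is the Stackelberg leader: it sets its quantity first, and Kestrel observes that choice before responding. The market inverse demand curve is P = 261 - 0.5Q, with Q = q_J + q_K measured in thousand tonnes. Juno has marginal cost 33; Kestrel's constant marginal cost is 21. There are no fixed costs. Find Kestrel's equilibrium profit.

Solve by backward induction. Given q_J, the follower Kestrel maximises π_K = (261 - (1/2)q_J - (1/2)q_K)q_K - 21q_K.
Follower FOC: 240 - (1/2)q_J - q_K = 0, so q_K(q_J) = (240 - (1/2)q_J).
Juno substitutes q_K(q_J) into its own profit: π_J = q_J(261 - (1/2)q_J - (240 - (1/2)q_J)/2) - 33q_J = (141 - (1/4)q_J)q_J - 33q_J.
Maximising: ∂π_J/∂q_J = 108 - (1/2)q_J = 0, giving q_J = 216.
Then q_K = (240 - (1/2)·216) = 132.
Price P = 261 - (1/2)·348 = 87.
Kestrel's profit: (87 - 21)·132 = 8712.

8712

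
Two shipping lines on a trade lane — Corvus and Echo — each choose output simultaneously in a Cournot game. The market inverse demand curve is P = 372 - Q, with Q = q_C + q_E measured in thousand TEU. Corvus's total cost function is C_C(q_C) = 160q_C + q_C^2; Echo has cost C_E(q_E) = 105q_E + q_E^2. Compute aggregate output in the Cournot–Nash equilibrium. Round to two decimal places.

95.80

Corvus's profit: π_C = (372 - Q)q_C - (160q_C + q_C²). Setting ∂π_C/∂q_C = 0: 212 - 4q_C - (q_E) = 0.
Echo's profit: π_E = (372 - Q)q_E - (105q_E + q_E²). Setting ∂π_E/∂q_E = 0: 267 - 4q_E - (q_C) = 0.
Rearranging gives the reaction functions q_C = (212 - q_E)/4 and q_E = (267 - q_C)/4.
Solving the pair: q_C = 581/15, q_E = 856/15.
Total output Q = 581/15 + 856/15 = 479/5.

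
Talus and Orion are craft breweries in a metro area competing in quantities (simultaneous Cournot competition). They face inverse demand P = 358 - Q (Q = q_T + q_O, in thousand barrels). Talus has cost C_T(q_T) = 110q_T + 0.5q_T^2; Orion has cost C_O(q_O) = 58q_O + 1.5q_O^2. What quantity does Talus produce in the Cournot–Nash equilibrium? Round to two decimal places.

Talus's profit: π_T = (358 - Q)q_T - (110q_T + (1/2)q_T²). Setting ∂π_T/∂q_T = 0: 248 - 3q_T - (q_O) = 0.
Orion's profit: π_O = (358 - Q)q_O - (58q_O + (3/2)q_O²). Setting ∂π_O/∂q_O = 0: 300 - 5q_O - (q_T) = 0.
Best responses: q_T = (248 - q_O)/3, q_O = (300 - q_T)/5.
Substituting one into the other gives q_T = 470/7 and q_O = 326/7.

67.14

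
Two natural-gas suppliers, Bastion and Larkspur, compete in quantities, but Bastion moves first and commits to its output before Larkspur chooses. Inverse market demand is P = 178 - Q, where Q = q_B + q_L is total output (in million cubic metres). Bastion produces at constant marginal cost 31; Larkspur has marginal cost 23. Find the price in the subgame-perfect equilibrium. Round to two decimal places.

Solve by backward induction. Given q_B, the follower Larkspur maximises π_L = (178 - q_B - q_L)q_L - 23q_L.
Setting the follower's marginal profit to zero, 155 - q_B - 2q_L = 0, i.e. q_L = (155 - q_B)/2.
Bastion substitutes q_L(q_B) into its own profit: π_B = q_B(178 - q_B - (155 - q_B)/2) - 31q_B = (201/2 - (1/2)q_B)q_B - 31q_B.
The leader's first-order condition 139/2 - q_B = 0 yields q_B = 139/2.
Then q_L = (155 - 139/2)/2 = 171/4.
Total output Q = 449/4, so price P = 178 - 449/4 = 263/4.

65.75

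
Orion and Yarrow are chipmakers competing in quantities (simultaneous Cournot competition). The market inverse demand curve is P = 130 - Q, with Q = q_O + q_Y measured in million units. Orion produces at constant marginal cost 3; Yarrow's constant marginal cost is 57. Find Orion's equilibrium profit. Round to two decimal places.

Orion's profit: π_O = (130 - Q)q_O - (3q_O). Setting ∂π_O/∂q_O = 0: 127 - 2q_O - (q_Y) = 0.
Yarrow's profit: π_Y = (130 - Q)q_Y - (57q_Y). Setting ∂π_Y/∂q_Y = 0: 73 - 2q_Y - (q_O) = 0.
Best responses: q_O = (127 - q_Y)/2, q_Y = (73 - q_O)/2.
Solving the pair: q_O = 181/3, q_Y = 19/3.
Price P = 130 - 200/3 = 190/3.
Orion's profit: (190/3 - 3)·(181/3) = 3640.1111.

3640.11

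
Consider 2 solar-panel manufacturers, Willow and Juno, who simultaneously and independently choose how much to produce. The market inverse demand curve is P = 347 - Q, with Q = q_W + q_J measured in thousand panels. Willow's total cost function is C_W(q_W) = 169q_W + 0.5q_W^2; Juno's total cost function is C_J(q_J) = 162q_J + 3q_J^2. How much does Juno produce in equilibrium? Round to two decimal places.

Willow's profit: π_W = (347 - Q)q_W - (169q_W + (1/2)q_W²). Setting ∂π_W/∂q_W = 0: 178 - 3q_W - (q_J) = 0.
Juno's first-order condition: 185 - 8q_J - (q_W) = 0.
So q_W = (178 - q_J)/3 and q_J = (185 - q_W)/8.
Substituting one into the other gives q_W = 1239/23 and q_J = 377/23.

16.39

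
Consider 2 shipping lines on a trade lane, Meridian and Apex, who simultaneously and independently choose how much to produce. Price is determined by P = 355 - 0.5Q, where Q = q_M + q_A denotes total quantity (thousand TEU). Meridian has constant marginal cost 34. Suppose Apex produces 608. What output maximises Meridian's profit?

With the rival's output fixed at 608, Meridian's profit is π_M = (355 - (1/2)·608 - (1/2)q_M)q_M - (34q_M) = (51 - (1/2)q_M)q_M - (34q_M).
∂π_M/∂q_M = 17 - q_M = 0, so q_M = 17.

17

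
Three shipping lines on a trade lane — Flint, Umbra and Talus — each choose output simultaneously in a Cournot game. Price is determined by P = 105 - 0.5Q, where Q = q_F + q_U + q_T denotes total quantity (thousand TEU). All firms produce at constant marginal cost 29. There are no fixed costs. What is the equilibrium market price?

48

Each firm earns π_i = (105 - 0.5Q)q_i - 29q_i.
Setting ∂π_i/∂q_i = 0 with rivals' quantities fixed: 76 - q_i - (1/2)·Σ_{j≠i} q_j = 0.
With identical firms every q_j equals q_i, so Σ_{j≠i} q_j = 2q_i and 76 = 2q_i, giving q_i = 38.
Total output Q = 114, so price P = 105 - (1/2)·114 = 48.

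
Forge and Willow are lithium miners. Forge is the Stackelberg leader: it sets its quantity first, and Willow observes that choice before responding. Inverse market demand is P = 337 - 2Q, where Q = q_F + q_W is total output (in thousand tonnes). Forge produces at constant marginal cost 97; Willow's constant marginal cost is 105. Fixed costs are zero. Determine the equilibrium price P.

159

Solve by backward induction. Given q_F, the follower Willow maximises π_W = (337 - 2q_F - 2q_W)q_W - 105q_W.
Setting the follower's marginal profit to zero, 232 - 2q_F - 4q_W = 0, i.e. q_W = (232 - 2q_F)/4.
Forge substitutes q_W(q_F) into its own profit: π_F = q_F(337 - 2q_F - (232 - 2q_F)/2) - 97q_F = (221 - q_F)q_F - 97q_F.
Leader FOC: 124 - 2q_F = 0, so q_F = 62.
Then q_W = (232 - 2·62)/4 = 27.
Total output Q = 89, so price P = 337 - 2·89 = 159.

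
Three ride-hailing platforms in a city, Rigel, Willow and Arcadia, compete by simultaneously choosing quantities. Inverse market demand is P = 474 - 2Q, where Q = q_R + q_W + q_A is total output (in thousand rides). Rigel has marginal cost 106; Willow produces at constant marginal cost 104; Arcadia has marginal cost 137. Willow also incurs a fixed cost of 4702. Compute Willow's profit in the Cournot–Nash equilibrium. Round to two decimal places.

Rigel's profit: π_R = (474 - 2Q)q_R - (106q_R). Setting ∂π_R/∂q_R = 0: 368 - 4q_R - 2(q_W + q_A) = 0.
Willow's first-order condition: 370 - 4q_W - 2(q_R + q_A) = 0.
Arcadia's profit: π_A = (474 - 2Q)q_A - (137q_A). Setting ∂π_A/∂q_A = 0: 337 - 4q_A - 2(q_R + q_W) = 0.
Adding the 3 conditions: 1075 − 4Q − 4Q = 0, i.e. Q = 1075/8.
Back-substituting: q_R = (368 − 1075/4)/2 = 397/8, q_W = (370 − 1075/4)/2 = 405/8, q_A = (337 − 1075/4)/2 = 273/8.
Price P = 474 - 2·(1075/8) = 821/4.
Willow's profit: (821/4 - 104)·(405/8) - 4702 = 423.7813.

423.78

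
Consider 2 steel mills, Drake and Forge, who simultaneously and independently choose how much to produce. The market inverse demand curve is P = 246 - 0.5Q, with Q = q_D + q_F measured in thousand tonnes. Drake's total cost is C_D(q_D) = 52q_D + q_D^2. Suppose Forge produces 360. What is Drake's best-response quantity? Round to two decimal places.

With the rival's output fixed at 360, Drake's profit is π_D = (246 - (1/2)·360 - (1/2)q_D)q_D - (52q_D + q_D²) = (66 - (1/2)q_D)q_D - (52q_D + q_D²).
∂π_D/∂q_D = 14 - 3q_D = 0, so q_D = 14/3.

4.67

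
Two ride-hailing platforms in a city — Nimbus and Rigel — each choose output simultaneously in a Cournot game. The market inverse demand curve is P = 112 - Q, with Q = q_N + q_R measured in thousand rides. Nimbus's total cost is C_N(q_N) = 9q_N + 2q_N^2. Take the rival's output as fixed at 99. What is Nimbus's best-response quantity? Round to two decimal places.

With the rival's output fixed at 99, Nimbus's profit is π_N = (112 - 99 - q_N)q_N - (9q_N + 2q_N²) = (13 - q_N)q_N - (9q_N + 2q_N²).
∂π_N/∂q_N = 4 - 6q_N = 0, so q_N = 2/3.

0.67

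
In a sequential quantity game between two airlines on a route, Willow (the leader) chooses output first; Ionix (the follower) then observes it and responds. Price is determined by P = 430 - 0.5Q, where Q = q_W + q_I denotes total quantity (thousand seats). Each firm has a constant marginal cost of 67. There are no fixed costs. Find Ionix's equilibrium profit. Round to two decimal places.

16471.13

Solve by backward induction. Given q_W, the follower Ionix maximises π_I = (430 - (1/2)q_W - (1/2)q_I)q_I - 67q_I.
∂π_I/∂q_I = 363 - (1/2)q_W - q_I = 0 gives the reaction function q_I = (363 - (1/2)q_W).
The leader anticipates this reaction. Substituting into P = 430 - 0.5Q gives P = 497/2 - (1/4)q_W, so π_W = (497/2 - (1/4)q_W)q_W - 67q_W.
The leader's first-order condition 363/2 - (1/2)q_W = 0 yields q_W = 363.
Then q_I = (363 - (1/2)·363) = 363/2.
Price P = 430 - (1/2)·(1089/2) = 631/4.
Ionix's profit: (631/4 - 67)·(363/2) = 16471.1250.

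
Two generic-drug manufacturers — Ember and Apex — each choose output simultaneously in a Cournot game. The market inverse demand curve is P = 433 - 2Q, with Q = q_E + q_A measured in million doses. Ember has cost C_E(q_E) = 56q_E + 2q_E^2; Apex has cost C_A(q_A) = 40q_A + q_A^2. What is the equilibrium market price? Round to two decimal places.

257.27

Ember's profit: π_E = (433 - 2Q)q_E - (56q_E + 2q_E²). Setting ∂π_E/∂q_E = 0: 377 - 8q_E - 2(q_A) = 0.
Apex's profit: π_A = (433 - 2Q)q_A - (40q_A + q_A²). Setting ∂π_A/∂q_A = 0: 393 - 6q_A - 2(q_E) = 0.
So q_E = (377 - 2q_A)/8 and q_A = (393 - 2q_E)/6.
Solving the pair: q_E = 369/11, q_A = 1195/22.
Total output Q = 1933/22, so price P = 433 - 2·(1933/22) = 257.2727.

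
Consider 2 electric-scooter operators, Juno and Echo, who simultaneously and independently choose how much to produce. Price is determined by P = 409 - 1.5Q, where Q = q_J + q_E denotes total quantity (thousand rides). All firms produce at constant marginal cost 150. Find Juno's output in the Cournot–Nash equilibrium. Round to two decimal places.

57.56

A representative firm's profit is π_i = q_i(409 - 1.5Q) - 150q_i.
First-order condition (treating rivals' output as given): 259 - 3q_i - (3/2)q_j = 0.
By symmetry each firm produces the same amount; substituting q_j = q_i yields q_i = 259/(9/2) = 518/9.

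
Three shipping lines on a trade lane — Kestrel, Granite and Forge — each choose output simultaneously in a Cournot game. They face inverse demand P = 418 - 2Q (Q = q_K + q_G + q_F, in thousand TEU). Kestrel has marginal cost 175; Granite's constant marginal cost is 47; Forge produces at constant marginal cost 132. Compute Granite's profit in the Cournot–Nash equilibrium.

10658

Kestrel's profit: π_K = (418 - 2Q)q_K - (175q_K). Setting ∂π_K/∂q_K = 0: 243 - 4q_K - 2(q_G + q_F) = 0.
Granite's first-order condition: 371 - 4q_G - 2(q_K + q_F) = 0.
Forge's profit: π_F = (418 - 2Q)q_F - (132q_F). Setting ∂π_F/∂q_F = 0: 286 - 4q_F - 2(q_K + q_G) = 0.
Adding the 3 conditions: 900 − 4Q − 4Q = 0, i.e. Q = 225/2.
Back-substituting: q_K = (243 − 225)/2 = 9, q_G = (371 − 225)/2 = 73, q_F = (286 − 225)/2 = 61/2.
Price P = 418 - 2·(225/2) = 193.
Granite's profit: (193 - 47)·73 = 10658.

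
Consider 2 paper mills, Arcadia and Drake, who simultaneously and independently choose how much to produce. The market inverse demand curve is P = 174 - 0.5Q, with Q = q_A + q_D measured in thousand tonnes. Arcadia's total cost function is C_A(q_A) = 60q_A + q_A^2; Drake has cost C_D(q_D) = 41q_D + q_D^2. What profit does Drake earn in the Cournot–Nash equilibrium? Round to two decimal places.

Arcadia's profit: π_A = (174 - 0.5Q)q_A - (60q_A + q_A²). Setting ∂π_A/∂q_A = 0: 114 - 3q_A - (1/2)(q_D) = 0.
Drake's first-order condition: 133 - 3q_D - (1/2)(q_A) = 0.
So q_A = (114 - (1/2)q_D)/3 and q_D = (133 - (1/2)q_A)/3.
Substituting one into the other gives q_A = 1102/35 and q_D = 1368/35.
Price P = 174 - (1/2)·(494/7) = 971/7.
Drake's profit: (971/7)·(1368/35) - 41·(1368/35) - (1368/35)² = 2291.5396.

2291.54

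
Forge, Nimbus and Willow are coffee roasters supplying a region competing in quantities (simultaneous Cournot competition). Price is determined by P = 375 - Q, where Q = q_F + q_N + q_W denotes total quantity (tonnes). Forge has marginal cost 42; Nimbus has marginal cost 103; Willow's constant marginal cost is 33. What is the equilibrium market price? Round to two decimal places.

Forge's profit: π_F = (375 - Q)q_F - (42q_F). Setting ∂π_F/∂q_F = 0: 333 - 2q_F - (q_N + q_W) = 0.
Nimbus's profit: π_N = (375 - Q)q_N - (103q_N). Setting ∂π_N/∂q_N = 0: 272 - 2q_N - (q_F + q_W) = 0.
Willow's profit: π_W = (375 - Q)q_W - (33q_W). Setting ∂π_W/∂q_W = 0: 342 - 2q_W - (q_F + q_N) = 0.
Adding the 3 conditions: 947 − 2Q − 2Q = 0, i.e. Q = 947/4.
Back-substituting: q_F = (333 − 947/4) = 385/4, q_N = (272 − 947/4) = 141/4, q_W = (342 − 947/4) = 421/4.
Total output Q = 947/4, so price P = 375 - 947/4 = 553/4.

138.25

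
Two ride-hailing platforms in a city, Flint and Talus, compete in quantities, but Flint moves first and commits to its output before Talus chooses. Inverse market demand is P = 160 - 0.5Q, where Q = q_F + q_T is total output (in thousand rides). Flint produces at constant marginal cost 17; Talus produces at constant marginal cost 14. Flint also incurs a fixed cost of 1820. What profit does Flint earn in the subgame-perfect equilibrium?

3080

Solve by backward induction. Given q_F, the follower Talus maximises π_T = (160 - (1/2)q_F - (1/2)q_T)q_T - 14q_T.
Setting the follower's marginal profit to zero, 146 - (1/2)q_F - q_T = 0, i.e. q_T = (146 - (1/2)q_F).
Flint substitutes q_T(q_F) into its own profit: π_F = q_F(160 - (1/2)q_F - (146 - (1/2)q_F)/2) - 17q_F = (87 - (1/4)q_F)q_F - 17q_F.
The leader's first-order condition 70 - (1/2)q_F = 0 yields q_F = 140.
Then q_T = (146 - (1/2)·140) = 76.
Price P = 160 - (1/2)·216 = 52.
Flint's profit: (52 - 17)·140 - 1820 = 3080.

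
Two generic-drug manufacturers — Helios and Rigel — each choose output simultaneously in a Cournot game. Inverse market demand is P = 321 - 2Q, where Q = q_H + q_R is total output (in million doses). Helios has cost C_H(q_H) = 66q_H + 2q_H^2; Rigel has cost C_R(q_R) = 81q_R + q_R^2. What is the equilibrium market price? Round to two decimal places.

Helios's profit: π_H = (321 - 2Q)q_H - (66q_H + 2q_H²). Setting ∂π_H/∂q_H = 0: 255 - 8q_H - 2(q_R) = 0.
Rigel's profit: π_R = (321 - 2Q)q_R - (81q_R + q_R²). Setting ∂π_R/∂q_R = 0: 240 - 6q_R - 2(q_H) = 0.
Rearranging gives the reaction functions q_H = (255 - 2q_R)/8 and q_R = (240 - 2q_H)/6.
Solving the pair: q_H = 525/22, q_R = 705/22.
Total output Q = 615/11, so price P = 321 - 2·(615/11) = 209.1818.

209.18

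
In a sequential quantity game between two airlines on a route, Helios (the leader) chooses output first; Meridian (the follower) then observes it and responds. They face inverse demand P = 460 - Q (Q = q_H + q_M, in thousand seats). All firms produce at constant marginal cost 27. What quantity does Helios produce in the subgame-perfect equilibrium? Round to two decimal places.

216.50

Solve by backward induction. Given q_H, the follower Meridian maximises π_M = (460 - q_H - q_M)q_M - 27q_M.
Follower FOC: 433 - q_H - 2q_M = 0, so q_M(q_H) = (433 - q_H)/2.
Helios substitutes q_M(q_H) into its own profit: π_H = q_H(460 - q_H - (433 - q_H)/2) - 27q_H = (487/2 - (1/2)q_H)q_H - 27q_H.
The leader's first-order condition 433/2 - q_H = 0 yields q_H = 433/2.
Then q_M = (433 - 433/2)/2 = 433/4.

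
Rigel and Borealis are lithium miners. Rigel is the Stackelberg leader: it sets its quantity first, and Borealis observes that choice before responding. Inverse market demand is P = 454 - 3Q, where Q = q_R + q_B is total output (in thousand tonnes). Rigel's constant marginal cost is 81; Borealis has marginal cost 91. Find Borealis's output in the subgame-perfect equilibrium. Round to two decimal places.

28.58

Solve by backward induction. Given q_R, the follower Borealis maximises π_B = (454 - 3q_R - 3q_B)q_B - 91q_B.
Follower FOC: 363 - 3q_R - 6q_B = 0, so q_B(q_R) = (363 - 3q_R)/6.
Rigel substitutes q_B(q_R) into its own profit: π_R = q_R(454 - 3q_R - (363 - 3q_R)/2) - 81q_R = (545/2 - (3/2)q_R)q_R - 81q_R.
Leader FOC: 383/2 - 3q_R = 0, so q_R = 383/6.
Then q_B = (363 - 3·(383/6))/6 = 343/12.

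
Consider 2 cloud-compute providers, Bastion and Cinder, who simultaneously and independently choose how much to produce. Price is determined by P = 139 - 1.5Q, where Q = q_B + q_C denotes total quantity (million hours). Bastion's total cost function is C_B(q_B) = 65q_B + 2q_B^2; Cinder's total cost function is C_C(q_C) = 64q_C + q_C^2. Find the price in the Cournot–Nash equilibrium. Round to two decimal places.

Bastion's profit: π_B = (139 - 1.5Q)q_B - (65q_B + 2q_B²). Setting ∂π_B/∂q_B = 0: 74 - 7q_B - (3/2)(q_C) = 0.
Cinder's first-order condition: 75 - 5q_C - (3/2)(q_B) = 0.
Rearranging gives the reaction functions q_B = (74 - (3/2)q_C)/7 and q_C = (75 - (3/2)q_B)/5.
Substituting one into the other gives q_B = 1030/131 and q_C = 1656/131.
Total output Q = 20.5038, so price P = 139 - (3/2)·20.5038 = 108.2443.

108.24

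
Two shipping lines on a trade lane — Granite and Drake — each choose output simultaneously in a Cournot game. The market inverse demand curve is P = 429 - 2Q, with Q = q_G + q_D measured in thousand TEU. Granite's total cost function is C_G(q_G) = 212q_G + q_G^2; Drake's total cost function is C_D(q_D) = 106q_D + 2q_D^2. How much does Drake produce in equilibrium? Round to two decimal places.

34.18

Granite's profit: π_G = (429 - 2Q)q_G - (212q_G + q_G²). Setting ∂π_G/∂q_G = 0: 217 - 6q_G - 2(q_D) = 0.
Drake's profit: π_D = (429 - 2Q)q_D - (106q_D + 2q_D²). Setting ∂π_D/∂q_D = 0: 323 - 8q_D - 2(q_G) = 0.
Rearranging gives the reaction functions q_G = (217 - 2q_D)/6 and q_D = (323 - 2q_G)/8.
Substituting one into the other gives q_G = 545/22 and q_D = 376/11.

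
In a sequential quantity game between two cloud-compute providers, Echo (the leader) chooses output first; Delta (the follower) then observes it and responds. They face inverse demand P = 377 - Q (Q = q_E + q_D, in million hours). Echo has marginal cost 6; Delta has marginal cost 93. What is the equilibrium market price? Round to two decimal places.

The follower Delta best-responds to any q_E: π_D = (377 - Q)q_D - 93q_D.
Follower FOC: 284 - q_E - 2q_D = 0, so q_D(q_E) = (284 - q_E)/2.
Echo substitutes q_D(q_E) into its own profit: π_E = q_E(377 - q_E - (284 - q_E)/2) - 6q_E = (235 - (1/2)q_E)q_E - 6q_E.
The leader's first-order condition 229 - q_E = 0 yields q_E = 229.
Then q_D = (284 - 229)/2 = 55/2.
Total output Q = 513/2, so price P = 377 - 513/2 = 241/2.

120.50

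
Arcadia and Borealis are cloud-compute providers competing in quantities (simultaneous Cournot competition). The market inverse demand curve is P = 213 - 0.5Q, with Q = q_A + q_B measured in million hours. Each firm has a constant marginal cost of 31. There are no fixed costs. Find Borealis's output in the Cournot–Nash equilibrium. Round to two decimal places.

121.33

Each firm earns π_i = (213 - 0.5Q)q_i - 31q_i.
First-order condition (treating rivals' output as given): 182 - q_i - (1/2)q_j = 0.
By symmetry each firm produces the same amount; substituting q_j = q_i yields q_i = 182/(3/2) = 364/3.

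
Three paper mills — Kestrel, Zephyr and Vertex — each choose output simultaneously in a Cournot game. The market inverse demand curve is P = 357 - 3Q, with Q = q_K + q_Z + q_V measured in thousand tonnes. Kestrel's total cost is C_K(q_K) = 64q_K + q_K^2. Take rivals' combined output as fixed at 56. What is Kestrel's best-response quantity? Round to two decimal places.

With rivals' combined output fixed at 56, Kestrel's profit is π_K = (357 - 3·56 - 3q_K)q_K - (64q_K + q_K²) = (189 - 3q_K)q_K - (64q_K + q_K²).
∂π_K/∂q_K = 125 - 8q_K = 0, so q_K = 125/8.

15.63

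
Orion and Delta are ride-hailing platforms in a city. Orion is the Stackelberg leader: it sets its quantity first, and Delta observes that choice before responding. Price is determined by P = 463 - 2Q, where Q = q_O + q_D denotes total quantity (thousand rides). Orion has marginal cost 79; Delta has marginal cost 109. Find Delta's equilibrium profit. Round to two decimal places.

2701.13

The follower Delta best-responds to any q_O: π_D = (463 - 2Q)q_D - 109q_D.
∂π_D/∂q_D = 354 - 2q_O - 4q_D = 0 gives the reaction function q_D = (354 - 2q_O)/4.
Orion substitutes q_D(q_O) into its own profit: π_O = q_O(463 - 2q_O - (354 - 2q_O)/2) - 79q_O = (286 - q_O)q_O - 79q_O.
The leader's first-order condition 207 - 2q_O = 0 yields q_O = 207/2.
Then q_D = (354 - 2·(207/2))/4 = 147/4.
Price P = 463 - 2·(561/4) = 365/2.
Delta's profit: (365/2 - 109)·(147/4) = 2701.1250.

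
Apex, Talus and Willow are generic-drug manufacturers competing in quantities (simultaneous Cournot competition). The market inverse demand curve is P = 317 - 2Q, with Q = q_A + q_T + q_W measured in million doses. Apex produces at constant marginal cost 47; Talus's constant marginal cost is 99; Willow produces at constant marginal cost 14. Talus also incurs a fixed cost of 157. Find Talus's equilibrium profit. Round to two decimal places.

Apex's profit: π_A = (317 - 2Q)q_A - (47q_A). Setting ∂π_A/∂q_A = 0: 270 - 4q_A - 2(q_T + q_W) = 0.
Talus's profit: π_T = (317 - 2Q)q_T - (99q_T). Setting ∂π_T/∂q_T = 0: 218 - 4q_T - 2(q_A + q_W) = 0.
Willow's first-order condition: 303 - 4q_W - 2(q_A + q_T) = 0.
Adding the 3 first-order conditions: 791 − 8Q = 0, so Q = 791/8.
Back-substituting: q_A = (270 − 791/4)/2 = 289/8, q_T = (218 − 791/4)/2 = 81/8, q_W = (303 − 791/4)/2 = 421/8.
Price P = 317 - 2·(791/8) = 477/4.
Talus's profit: (477/4 - 99)·(81/8) - 157 = 1537/32.

48.03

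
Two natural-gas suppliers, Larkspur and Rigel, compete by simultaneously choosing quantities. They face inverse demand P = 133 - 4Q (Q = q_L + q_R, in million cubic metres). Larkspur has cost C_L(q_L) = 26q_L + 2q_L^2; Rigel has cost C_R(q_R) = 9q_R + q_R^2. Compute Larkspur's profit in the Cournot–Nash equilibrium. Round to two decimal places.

Larkspur's profit: π_L = (133 - 4Q)q_L - (26q_L + 2q_L²). Setting ∂π_L/∂q_L = 0: 107 - 12q_L - 4(q_R) = 0.
Rigel's first-order condition: 124 - 10q_R - 4(q_L) = 0.
So q_L = (107 - 4q_R)/12 and q_R = (124 - 4q_L)/10.
Substituting one into the other gives q_L = 287/52 and q_R = 265/26.
Price P = 133 - 4·(817/52) = 912/13.
Larkspur's profit: (912/13)·(287/52) - 26·(287/52) - 2(287/52)² = 182.7714.

182.77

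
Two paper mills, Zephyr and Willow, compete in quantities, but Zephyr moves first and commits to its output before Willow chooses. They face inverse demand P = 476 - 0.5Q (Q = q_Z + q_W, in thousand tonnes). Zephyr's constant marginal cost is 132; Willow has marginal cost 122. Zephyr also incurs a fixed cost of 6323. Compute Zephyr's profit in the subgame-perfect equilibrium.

The follower Willow best-responds to any q_Z: π_W = (476 - 0.5Q)q_W - 122q_W.
Setting the follower's marginal profit to zero, 354 - (1/2)q_Z - q_W = 0, i.e. q_W = (354 - (1/2)q_Z).
Zephyr substitutes q_W(q_Z) into its own profit: π_Z = q_Z(476 - (1/2)q_Z - (354 - (1/2)q_Z)/2) - 132q_Z = (299 - (1/4)q_Z)q_Z - 132q_Z.
Leader FOC: 167 - (1/2)q_Z = 0, so q_Z = 334.
Then q_W = (354 - (1/2)·334) = 187.
Price P = 476 - (1/2)·521 = 431/2.
Zephyr's profit: (431/2 - 132)·334 - 6323 = 21566.

21566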